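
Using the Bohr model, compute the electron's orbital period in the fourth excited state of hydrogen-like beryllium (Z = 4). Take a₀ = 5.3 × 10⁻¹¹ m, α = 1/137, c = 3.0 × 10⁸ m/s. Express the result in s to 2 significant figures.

r = n²a₀/Z = 5²·5.3 × 10⁻¹¹/4 = 3.3 × 10⁻¹⁰ m
v = Zαc/n = 4·0.0073·3.0 × 10⁸/5 = 1.8 × 10⁶ m/s
T = 2πr/v = 1.2 × 10⁻¹⁵ s

1.2 × 10⁻¹⁵ s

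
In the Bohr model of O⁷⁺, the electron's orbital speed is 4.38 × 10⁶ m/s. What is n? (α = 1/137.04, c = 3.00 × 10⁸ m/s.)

v_n = Zαc/n ⇒ n = Zαc/v = 8 × 0.00730 × 3.00 × 10⁸ / 4.38 × 10⁶ ≈ 4.00
n = 4

4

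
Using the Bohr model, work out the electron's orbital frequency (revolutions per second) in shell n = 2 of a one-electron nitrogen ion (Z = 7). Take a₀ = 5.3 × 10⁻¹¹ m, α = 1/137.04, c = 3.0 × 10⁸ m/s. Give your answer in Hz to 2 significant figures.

4.0 × 10¹⁶ Hz

r = n²a₀/Z = 3.0 × 10⁻¹¹ m, v = Zαc/n = 7.7 × 10⁶ m/s
f = v/(2πr) = 4.0 × 10¹⁶ Hz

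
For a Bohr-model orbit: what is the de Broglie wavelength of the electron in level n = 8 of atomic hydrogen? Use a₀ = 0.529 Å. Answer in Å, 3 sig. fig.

26.6 Å

The Bohr quantisation condition is nλ = 2πr_n.
r_n = n²a₀/Z = 33.9 Å
λ = 2πr_n/n = 2π·33.9/8 = 26.6 Å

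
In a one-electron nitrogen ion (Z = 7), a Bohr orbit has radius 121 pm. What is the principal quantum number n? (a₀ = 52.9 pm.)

4

r_n = n²a₀/Z ⇒ n² = rZ/a₀ = 121 × 7 / 52.9 ≈ 16.01
n = 4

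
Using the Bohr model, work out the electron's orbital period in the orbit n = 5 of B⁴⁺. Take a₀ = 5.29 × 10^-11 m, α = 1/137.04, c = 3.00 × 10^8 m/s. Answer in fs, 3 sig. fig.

0.759 fs

r = n²a₀/Z = 5²·5.29 × 10^-11/5 = 2.64 × 10^-10 m
v = Zαc/n = 5·0.00730·3.00 × 10^8/5 = 2.19 × 10^6 m/s
T = 2πr/v = 7.59 × 10^-16 s = 0.759 fs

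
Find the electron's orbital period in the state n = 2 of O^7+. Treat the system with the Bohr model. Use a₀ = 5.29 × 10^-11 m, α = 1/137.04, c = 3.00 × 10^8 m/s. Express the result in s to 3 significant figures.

1.90 × 10^-17 s

r = n²a₀/Z = 2²·5.29 × 10^-11/8 = 2.65 × 10^-11 m
v = Zαc/n = 8·0.00730·3.00 × 10^8/2 = 8.76 × 10^6 m/s
T = 2πr/v = 1.90 × 10^-17 s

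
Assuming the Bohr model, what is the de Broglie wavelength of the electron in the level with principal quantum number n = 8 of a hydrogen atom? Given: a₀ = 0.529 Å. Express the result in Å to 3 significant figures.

The Bohr quantisation condition is nλ = 2πr_n.
r_n = n²a₀/Z = 33.9 Å
λ = 2πr_n/n = 2π·33.9/8 = 26.6 Å

26.6 Å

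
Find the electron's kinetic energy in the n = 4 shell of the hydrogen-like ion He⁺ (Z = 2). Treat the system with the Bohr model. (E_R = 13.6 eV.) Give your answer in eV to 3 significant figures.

For a Coulomb orbit the virial theorem gives K = −E_n.
E_n = −E_R·Z²/n², so K = E_R·Z²/n² = 13.6 × 2²/4² = 3.40 eV

3.40 eV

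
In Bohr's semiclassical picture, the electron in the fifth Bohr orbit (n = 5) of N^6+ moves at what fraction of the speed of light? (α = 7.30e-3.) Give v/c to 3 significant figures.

v_n = Zαc/n, so v/c = Zα/n = 7 × 0.00730 / 5 = 0.0102

0.0102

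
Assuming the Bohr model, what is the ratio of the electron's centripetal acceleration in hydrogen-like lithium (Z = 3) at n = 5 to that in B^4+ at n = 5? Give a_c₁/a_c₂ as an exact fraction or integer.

a_c ∝ Z^3 · n^-4
a_c₁/a_c₂ = (3/5)^3 · (5/5)^-4 = 27/125

27/125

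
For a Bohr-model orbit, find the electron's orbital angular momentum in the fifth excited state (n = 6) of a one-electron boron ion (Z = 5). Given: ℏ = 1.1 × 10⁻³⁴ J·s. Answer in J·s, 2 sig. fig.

6.6 × 10⁻³⁴ J·s

L_n = nℏ = 6 × 1.1 × 10⁻³⁴ = 6.6 × 10⁻³⁴ J·s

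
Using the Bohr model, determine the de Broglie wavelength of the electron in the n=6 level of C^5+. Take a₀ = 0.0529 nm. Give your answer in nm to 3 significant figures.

0.332 nm

The Bohr quantisation condition is nλ = 2πr_n.
r_n = n²a₀/Z = 0.317 nm
λ = 2πr_n/n = 2π·0.317/6 = 0.332 nm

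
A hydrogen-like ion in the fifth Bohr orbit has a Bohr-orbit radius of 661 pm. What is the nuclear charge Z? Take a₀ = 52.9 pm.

2

r_n = n²a₀/Z ⇒ Z = n²a₀/r = 5² × 52.9 / 661 ≈ 2.00
Z = 2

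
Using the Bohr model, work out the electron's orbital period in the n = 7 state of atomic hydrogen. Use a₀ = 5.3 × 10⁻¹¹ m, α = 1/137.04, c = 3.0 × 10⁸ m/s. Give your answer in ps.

0.052 ps

r = n²a₀/Z = 7²·5.3 × 10⁻¹¹/1 = 2.6 × 10⁻⁹ m
v = Zαc/n = 1·0.0073·3.0 × 10⁸/7 = 3.1 × 10⁵ m/s
T = 2πr/v = 5.2 × 10⁻¹⁴ s = 0.052 ps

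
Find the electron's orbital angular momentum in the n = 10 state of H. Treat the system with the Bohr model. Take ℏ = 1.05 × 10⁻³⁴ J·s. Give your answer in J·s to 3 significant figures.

1.05 × 10⁻³³ J·s

L_n = nℏ = 10 × 1.05 × 10⁻³⁴ = 1.05 × 10⁻³³ J·s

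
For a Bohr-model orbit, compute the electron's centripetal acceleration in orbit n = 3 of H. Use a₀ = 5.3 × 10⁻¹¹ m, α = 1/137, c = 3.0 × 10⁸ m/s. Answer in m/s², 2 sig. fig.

1.1 × 10²¹ m/s²

r = n²a₀/Z = 4.8 × 10⁻¹⁰ m, v = Zαc/n = 7.3 × 10⁵ m/s
a = v²/r = (7.3 × 10⁵)² / 4.8 × 10⁻¹⁰ = 1.1 × 10²¹ m/s²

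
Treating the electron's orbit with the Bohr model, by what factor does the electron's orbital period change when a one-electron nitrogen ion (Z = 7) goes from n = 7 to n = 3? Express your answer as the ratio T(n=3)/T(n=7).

27/343

T ∝ Z^-2 · n^3; with Z fixed, T ∝ n^3.
T(n=3)/T(n=7) = (3/7)^3 = 27/343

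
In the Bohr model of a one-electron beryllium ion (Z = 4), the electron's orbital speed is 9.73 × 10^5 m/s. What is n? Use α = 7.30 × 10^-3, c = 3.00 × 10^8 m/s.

9

v_n = Zαc/n ⇒ n = Zαc/v = 4 × 0.00730 × 3.00 × 10^8 / 9.73 × 10^5 ≈ 9.00
n = 9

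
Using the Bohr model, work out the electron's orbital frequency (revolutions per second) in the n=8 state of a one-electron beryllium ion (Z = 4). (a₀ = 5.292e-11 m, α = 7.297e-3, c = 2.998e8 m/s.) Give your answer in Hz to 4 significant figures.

r = n²a₀/Z = 8.467e-10 m, v = Zαc/n = 1.094e6 m/s
f = v/(2πr) = 2.056e14 Hz

2.056e14 Hz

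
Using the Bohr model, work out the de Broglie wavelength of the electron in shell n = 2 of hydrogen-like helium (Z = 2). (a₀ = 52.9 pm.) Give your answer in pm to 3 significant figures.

The Bohr quantisation condition is nλ = 2πr_n.
r_n = n²a₀/Z = 106 pm
λ = 2πr_n/n = 2π·106/2 = 332 pm

332 pm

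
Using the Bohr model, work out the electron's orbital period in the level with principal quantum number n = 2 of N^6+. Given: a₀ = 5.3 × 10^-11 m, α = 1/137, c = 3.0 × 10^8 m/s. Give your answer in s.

2.5 × 10^-17 s

r = n²a₀/Z = 2²·5.3 × 10^-11/7 = 3.0 × 10^-11 m
v = Zαc/n = 7·0.0073·3.0 × 10^8/2 = 7.7 × 10^6 m/s
T = 2πr/v = 2.5 × 10^-17 s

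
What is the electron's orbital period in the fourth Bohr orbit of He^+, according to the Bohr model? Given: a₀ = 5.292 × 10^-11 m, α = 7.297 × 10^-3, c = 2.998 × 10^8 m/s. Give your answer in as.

2432 as

r = n²a₀/Z = 4²·5.292 × 10^-11/2 = 4.234 × 10^-10 m
v = Zαc/n = 2·0.007297·2.998 × 10^8/4 = 1.094 × 10^6 m/s
T = 2πr/v = 2.432 × 10^-15 s = 2432 as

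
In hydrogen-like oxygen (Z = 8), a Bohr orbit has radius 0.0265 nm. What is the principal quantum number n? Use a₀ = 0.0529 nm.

r_n = n²a₀/Z ⇒ n² = rZ/a₀ = 0.0265 × 8 / 0.0529 ≈ 4.01
n = 2

2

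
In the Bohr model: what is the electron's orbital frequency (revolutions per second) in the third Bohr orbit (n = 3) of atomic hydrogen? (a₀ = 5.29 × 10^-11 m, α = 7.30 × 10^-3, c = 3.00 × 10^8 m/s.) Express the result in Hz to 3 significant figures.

2.44 × 10^14 Hz

r = n²a₀/Z = 4.76 × 10^-10 m, v = Zαc/n = 7.30 × 10^5 m/s
f = v/(2πr) = 2.44 × 10^14 Hz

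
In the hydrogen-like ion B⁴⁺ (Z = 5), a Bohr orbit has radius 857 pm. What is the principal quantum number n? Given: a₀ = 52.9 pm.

r_n = n²a₀/Z ⇒ n² = rZ/a₀ = 857 × 5 / 52.9 ≈ 81.00
n = 9

9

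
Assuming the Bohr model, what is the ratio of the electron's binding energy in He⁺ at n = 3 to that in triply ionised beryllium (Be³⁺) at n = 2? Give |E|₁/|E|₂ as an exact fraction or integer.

|E| ∝ Z^2 · n^-2
|E|₁/|E|₂ = (2/4)^2 · (3/2)^-2 = 1/9

1/9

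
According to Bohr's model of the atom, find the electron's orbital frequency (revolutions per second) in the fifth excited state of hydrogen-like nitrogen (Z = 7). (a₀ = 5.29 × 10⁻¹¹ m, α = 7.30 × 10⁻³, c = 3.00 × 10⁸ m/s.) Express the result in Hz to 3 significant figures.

1.49 × 10¹⁵ Hz

r = n²a₀/Z = 2.72 × 10⁻¹⁰ m, v = Zαc/n = 2.56 × 10⁶ m/s
f = v/(2πr) = 1.49 × 10¹⁵ Hz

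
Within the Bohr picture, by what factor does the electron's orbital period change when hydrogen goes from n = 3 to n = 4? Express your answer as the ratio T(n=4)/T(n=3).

T ∝ Z^-2 · n^3; with Z fixed, T ∝ n^3.
T(n=4)/T(n=3) = (4/3)^3 = 64/27

64/27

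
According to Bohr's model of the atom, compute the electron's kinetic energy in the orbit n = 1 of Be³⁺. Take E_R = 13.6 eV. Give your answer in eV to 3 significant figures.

For a Coulomb orbit the virial theorem gives K = −E_n.
E_n = −E_R·Z²/n², so K = E_R·Z²/n² = 13.6 × 4²/1² = 218 eV

218 eV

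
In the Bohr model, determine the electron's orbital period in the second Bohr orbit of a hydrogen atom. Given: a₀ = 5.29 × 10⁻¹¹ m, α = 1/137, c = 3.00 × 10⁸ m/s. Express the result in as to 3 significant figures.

r = n²a₀/Z = 2²·5.29 × 10⁻¹¹/1 = 2.12 × 10⁻¹⁰ m
v = Zαc/n = 1·0.00730·3.00 × 10⁸/2 = 1.09 × 10⁶ m/s
T = 2πr/v = 1.21 × 10⁻¹⁵ s = 1210 as

1210 as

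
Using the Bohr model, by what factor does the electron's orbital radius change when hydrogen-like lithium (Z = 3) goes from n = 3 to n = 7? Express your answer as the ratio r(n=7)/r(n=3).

49/9

r ∝ Z^-1 · n^2; with Z fixed, r ∝ n^2.
r(n=7)/r(n=3) = (7/3)^2 = 49/9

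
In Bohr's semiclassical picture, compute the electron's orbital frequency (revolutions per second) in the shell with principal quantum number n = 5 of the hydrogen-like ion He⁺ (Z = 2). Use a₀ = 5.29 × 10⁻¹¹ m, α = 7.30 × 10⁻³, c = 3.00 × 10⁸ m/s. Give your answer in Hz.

2.11 × 10¹⁴ Hz

r = n²a₀/Z = 6.61 × 10⁻¹⁰ m, v = Zαc/n = 8.76 × 10⁵ m/s
f = v/(2πr) = 2.11 × 10¹⁴ Hz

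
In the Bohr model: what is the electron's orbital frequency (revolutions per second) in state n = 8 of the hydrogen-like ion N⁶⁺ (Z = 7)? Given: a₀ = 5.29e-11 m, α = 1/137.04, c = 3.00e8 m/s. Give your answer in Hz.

6.30e14 Hz

r = n²a₀/Z = 4.84e-10 m, v = Zαc/n = 1.92e6 m/s
f = v/(2πr) = 6.30e14 Hz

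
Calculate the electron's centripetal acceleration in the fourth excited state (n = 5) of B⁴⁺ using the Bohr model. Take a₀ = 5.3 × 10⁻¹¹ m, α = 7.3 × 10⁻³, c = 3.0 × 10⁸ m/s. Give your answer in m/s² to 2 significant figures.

1.8 × 10²² m/s²

r = n²a₀/Z = 2.6 × 10⁻¹⁰ m, v = Zαc/n = 2.2 × 10⁶ m/s
a = v²/r = (2.2 × 10⁶)² / 2.6 × 10⁻¹⁰ = 1.8 × 10²² m/s²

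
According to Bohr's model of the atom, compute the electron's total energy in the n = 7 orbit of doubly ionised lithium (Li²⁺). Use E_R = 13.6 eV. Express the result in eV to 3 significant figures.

E_n = −E_R·Z²/n² = −13.6 × 3²/7² = -2.50 eV

-2.50 eV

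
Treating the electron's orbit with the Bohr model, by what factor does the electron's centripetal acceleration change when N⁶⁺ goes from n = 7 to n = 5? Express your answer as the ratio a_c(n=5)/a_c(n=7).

2401/625

a_c ∝ Z^3 · n^-4; with Z fixed, a_c ∝ n^-4.
a_c(n=5)/a_c(n=7) = (5/7)^-4 = 2401/625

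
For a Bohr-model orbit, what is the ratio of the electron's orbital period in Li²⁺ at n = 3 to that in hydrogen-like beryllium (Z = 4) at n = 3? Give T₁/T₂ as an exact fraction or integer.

16/9

T ∝ Z^-2 · n^3
T₁/T₂ = (3/4)^-2 · (3/3)^3 = 16/9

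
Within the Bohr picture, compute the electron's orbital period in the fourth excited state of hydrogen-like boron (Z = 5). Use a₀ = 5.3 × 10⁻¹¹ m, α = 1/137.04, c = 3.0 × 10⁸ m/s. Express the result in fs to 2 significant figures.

r = n²a₀/Z = 5²·5.3 × 10⁻¹¹/5 = 2.6 × 10⁻¹⁰ m
v = Zαc/n = 5·0.0073·3.0 × 10⁸/5 = 2.2 × 10⁶ m/s
T = 2πr/v = 7.6 × 10⁻¹⁶ s = 0.76 fs

0.76 fs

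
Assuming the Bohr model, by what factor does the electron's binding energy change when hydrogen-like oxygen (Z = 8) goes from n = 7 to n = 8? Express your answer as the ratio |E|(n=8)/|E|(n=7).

|E| ∝ Z^2 · n^-2; with Z fixed, |E| ∝ n^-2.
|E|(n=8)/|E|(n=7) = (8/7)^-2 = 49/64

49/64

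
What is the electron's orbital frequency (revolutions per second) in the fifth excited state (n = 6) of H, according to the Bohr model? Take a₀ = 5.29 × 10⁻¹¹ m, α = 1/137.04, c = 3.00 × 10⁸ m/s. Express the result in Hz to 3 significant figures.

3.05 × 10¹³ Hz

r = n²a₀/Z = 1.90 × 10⁻⁹ m, v = Zαc/n = 3.65 × 10⁵ m/s
f = v/(2πr) = 3.05 × 10¹³ Hz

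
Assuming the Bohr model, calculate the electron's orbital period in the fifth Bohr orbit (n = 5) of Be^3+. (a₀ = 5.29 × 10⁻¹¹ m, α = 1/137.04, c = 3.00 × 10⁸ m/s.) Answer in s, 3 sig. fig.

r = n²a₀/Z = 5²·5.29 × 10⁻¹¹/4 = 3.31 × 10⁻¹⁰ m
v = Zαc/n = 4·0.00730·3.00 × 10⁸/5 = 1.75 × 10⁶ m/s
T = 2πr/v = 1.19 × 10⁻¹⁵ s

1.19 × 10⁻¹⁵ s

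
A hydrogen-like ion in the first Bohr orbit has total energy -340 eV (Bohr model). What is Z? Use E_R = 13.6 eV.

E_n = −E_R Z²/n² ⇒ Z² = −E_n n²/E_R = 340 × 1² / 13.6 ≈ 25.00
Z = 5

5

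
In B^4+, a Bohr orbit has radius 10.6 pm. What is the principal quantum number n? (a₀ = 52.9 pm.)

1

r_n = n²a₀/Z ⇒ n² = rZ/a₀ = 10.6 × 5 / 52.9 ≈ 1.00
n = 1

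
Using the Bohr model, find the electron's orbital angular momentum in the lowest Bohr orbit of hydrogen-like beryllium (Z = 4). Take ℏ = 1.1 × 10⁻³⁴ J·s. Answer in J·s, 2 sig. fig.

L_n = nℏ = 1 × 1.1 × 10⁻³⁴ = 1.1 × 10⁻³⁴ J·s

1.1 × 10⁻³⁴ J·s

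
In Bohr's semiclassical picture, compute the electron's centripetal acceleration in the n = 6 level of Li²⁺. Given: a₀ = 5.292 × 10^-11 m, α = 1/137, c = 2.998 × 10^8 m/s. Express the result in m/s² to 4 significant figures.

r = n²a₀/Z = 6.350 × 10^-10 m, v = Zαc/n = 1.094 × 10^6 m/s
a = v²/r = (1.094 × 10^6)² / 6.350 × 10^-10 = 1.885 × 10^21 m/s²

1.885 × 10^21 m/s²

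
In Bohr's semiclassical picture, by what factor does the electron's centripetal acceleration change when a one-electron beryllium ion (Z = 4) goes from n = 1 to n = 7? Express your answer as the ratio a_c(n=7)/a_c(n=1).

a_c ∝ Z^3 · n^-4; with Z fixed, a_c ∝ n^-4.
a_c(n=7)/a_c(n=1) = (7/1)^-4 = 1/2401

1/2401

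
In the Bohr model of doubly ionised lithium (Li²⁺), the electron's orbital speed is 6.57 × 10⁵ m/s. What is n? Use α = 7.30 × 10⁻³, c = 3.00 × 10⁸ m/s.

10

v_n = Zαc/n ⇒ n = Zαc/v = 3 × 0.00730 × 3.00 × 10⁸ / 6.57 × 10⁵ ≈ 10.00
n = 10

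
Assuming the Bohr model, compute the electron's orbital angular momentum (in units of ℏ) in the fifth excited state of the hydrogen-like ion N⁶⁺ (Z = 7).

L_n = nℏ, so L/ℏ = n = 6.

6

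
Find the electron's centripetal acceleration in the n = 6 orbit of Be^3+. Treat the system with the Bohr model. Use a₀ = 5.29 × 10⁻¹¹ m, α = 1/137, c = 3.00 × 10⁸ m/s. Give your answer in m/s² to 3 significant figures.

r = n²a₀/Z = 4.76 × 10⁻¹⁰ m, v = Zαc/n = 1.46 × 10⁶ m/s
a = v²/r = (1.46 × 10⁶)² / 4.76 × 10⁻¹⁰ = 4.48 × 10²¹ m/s²

4.48 × 10²¹ m/s²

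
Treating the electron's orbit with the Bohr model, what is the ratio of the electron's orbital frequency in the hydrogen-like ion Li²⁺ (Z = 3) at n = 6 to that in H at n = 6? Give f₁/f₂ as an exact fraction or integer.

9

f ∝ Z^2 · n^-3
f₁/f₂ = (3/1)^2 · (6/6)^-3 = 9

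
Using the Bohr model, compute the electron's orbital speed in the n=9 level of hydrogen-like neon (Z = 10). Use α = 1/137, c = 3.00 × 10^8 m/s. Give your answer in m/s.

2.43 × 10^6 m/s

v_n = Zαc/n = 10 × 0.00730 × 3.00 × 10^8 / 9
    = 2.43 × 10^6 m/s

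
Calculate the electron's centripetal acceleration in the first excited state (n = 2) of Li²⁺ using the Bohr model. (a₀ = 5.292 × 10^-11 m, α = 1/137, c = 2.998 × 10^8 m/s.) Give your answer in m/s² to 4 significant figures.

r = n²a₀/Z = 7.056 × 10^-11 m, v = Zαc/n = 3.282 × 10^6 m/s
a = v²/r = (3.282 × 10^6)² / 7.056 × 10^-11 = 1.527 × 10^23 m/s²

1.527 × 10^23 m/s²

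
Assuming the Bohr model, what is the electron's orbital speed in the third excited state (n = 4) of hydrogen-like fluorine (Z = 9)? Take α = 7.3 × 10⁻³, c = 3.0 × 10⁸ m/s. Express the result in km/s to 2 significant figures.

4900 km/s

v_n = Zαc/n = 9 × 0.0073 × 3.0 × 10⁸ / 4
    = 4900 km/s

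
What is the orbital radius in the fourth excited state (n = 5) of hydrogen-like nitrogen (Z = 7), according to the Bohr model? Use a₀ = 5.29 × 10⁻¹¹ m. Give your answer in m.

1.89 × 10⁻¹⁰ m

r_n = n²a₀/Z = 5² × 5.29 × 10⁻¹¹ / 7
    = 25 × 5.29 × 10⁻¹¹ / 7 = 1.89 × 10⁻¹⁰ m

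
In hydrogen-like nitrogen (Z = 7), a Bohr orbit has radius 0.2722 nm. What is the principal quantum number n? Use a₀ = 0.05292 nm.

r_n = n²a₀/Z ⇒ n² = rZ/a₀ = 0.2722 × 7 / 0.05292 ≈ 36.01
n = 6

6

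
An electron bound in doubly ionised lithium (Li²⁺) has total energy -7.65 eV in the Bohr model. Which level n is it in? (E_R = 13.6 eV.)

4

E_n = −E_R Z²/n² ⇒ n² = E_R Z²/(−E_n) = 13.6 × 3² / 7.65 ≈ 16.00
n = 4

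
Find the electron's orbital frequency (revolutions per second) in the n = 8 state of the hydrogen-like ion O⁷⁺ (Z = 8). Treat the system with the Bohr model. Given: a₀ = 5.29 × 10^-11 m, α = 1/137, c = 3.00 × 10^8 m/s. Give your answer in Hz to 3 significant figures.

8.24 × 10^14 Hz

r = n²a₀/Z = 4.23 × 10^-10 m, v = Zαc/n = 2.19 × 10^6 m/s
f = v/(2πr) = 8.24 × 10^14 Hz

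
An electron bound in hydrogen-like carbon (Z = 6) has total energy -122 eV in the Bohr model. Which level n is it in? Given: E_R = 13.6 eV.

E_n = −E_R Z²/n² ⇒ n² = E_R Z²/(−E_n) = 13.6 × 6² / 122 ≈ 4.01
n = 2

2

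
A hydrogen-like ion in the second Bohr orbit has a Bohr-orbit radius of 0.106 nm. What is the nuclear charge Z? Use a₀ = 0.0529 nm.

2

r_n = n²a₀/Z ⇒ Z = n²a₀/r = 2² × 0.0529 / 0.106 ≈ 2.00
Z = 2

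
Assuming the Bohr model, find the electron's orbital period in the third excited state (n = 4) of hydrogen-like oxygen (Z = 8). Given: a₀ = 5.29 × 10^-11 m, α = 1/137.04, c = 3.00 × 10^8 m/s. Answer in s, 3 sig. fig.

r = n²a₀/Z = 4²·5.29 × 10^-11/8 = 1.06 × 10^-10 m
v = Zαc/n = 8·0.00730·3.00 × 10^8/4 = 4.38 × 10^6 m/s
T = 2πr/v = 1.52 × 10^-16 s

1.52 × 10^-16 s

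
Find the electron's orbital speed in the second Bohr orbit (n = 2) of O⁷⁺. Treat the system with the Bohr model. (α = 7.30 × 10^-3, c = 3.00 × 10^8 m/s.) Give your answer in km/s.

v_n = Zαc/n = 8 × 0.00730 × 3.00 × 10^8 / 2
    = 8760 km/s

8760 km/s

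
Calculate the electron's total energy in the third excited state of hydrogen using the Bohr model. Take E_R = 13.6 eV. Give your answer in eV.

-0.850 eV

E_n = −E_R·Z²/n² = −13.6 × 1²/4² = -0.850 eV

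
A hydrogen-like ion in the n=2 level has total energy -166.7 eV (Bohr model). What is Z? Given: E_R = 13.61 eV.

E_n = −E_R Z²/n² ⇒ Z² = −E_n n²/E_R = 166.7 × 2² / 13.61 ≈ 48.99
Z = 7

7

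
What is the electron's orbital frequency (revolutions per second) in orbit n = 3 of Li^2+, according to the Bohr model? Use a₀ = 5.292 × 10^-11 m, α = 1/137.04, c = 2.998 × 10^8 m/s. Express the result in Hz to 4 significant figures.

2.193 × 10^15 Hz

r = n²a₀/Z = 1.588 × 10^-10 m, v = Zαc/n = 2.188 × 10^6 m/s
f = v/(2πr) = 2.193 × 10^15 Hz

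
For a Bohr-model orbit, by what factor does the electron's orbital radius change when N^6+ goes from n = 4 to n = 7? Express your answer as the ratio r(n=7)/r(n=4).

49/16

r ∝ Z^-1 · n^2; with Z fixed, r ∝ n^2.
r(n=7)/r(n=4) = (7/4)^2 = 49/16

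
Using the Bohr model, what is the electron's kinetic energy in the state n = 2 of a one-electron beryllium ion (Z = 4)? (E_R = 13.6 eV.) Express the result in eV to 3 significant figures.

54.4 eV

For a Coulomb orbit the virial theorem gives K = −E_n.
E_n = −E_R·Z²/n², so K = E_R·Z²/n² = 13.6 × 4²/2² = 54.4 eV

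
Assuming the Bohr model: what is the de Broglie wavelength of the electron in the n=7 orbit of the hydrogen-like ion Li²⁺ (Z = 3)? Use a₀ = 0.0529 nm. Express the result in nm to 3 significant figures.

The Bohr quantisation condition is nλ = 2πr_n.
r_n = n²a₀/Z = 0.864 nm
λ = 2πr_n/n = 2π·0.864/7 = 0.776 nm

0.776 nm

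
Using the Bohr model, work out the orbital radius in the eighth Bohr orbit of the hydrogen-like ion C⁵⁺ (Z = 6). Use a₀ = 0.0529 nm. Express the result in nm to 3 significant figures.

r_n = n²a₀/Z = 8² × 0.0529 / 6
    = 64 × 0.0529 / 6 = 0.564 nm

0.564 nm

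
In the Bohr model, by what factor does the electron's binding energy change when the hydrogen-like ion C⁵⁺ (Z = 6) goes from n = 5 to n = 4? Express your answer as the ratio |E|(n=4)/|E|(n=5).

25/16

|E| ∝ Z^2 · n^-2; with Z fixed, |E| ∝ n^-2.
|E|(n=4)/|E|(n=5) = (4/5)^-2 = 25/16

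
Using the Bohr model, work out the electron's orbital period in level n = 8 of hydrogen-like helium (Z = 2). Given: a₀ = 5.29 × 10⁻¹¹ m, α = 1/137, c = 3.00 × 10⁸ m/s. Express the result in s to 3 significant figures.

r = n²a₀/Z = 8²·5.29 × 10⁻¹¹/2 = 1.69 × 10⁻⁹ m
v = Zαc/n = 2·0.00730·3.00 × 10⁸/8 = 5.47 × 10⁵ m/s
T = 2πr/v = 1.94 × 10⁻¹⁴ s

1.94 × 10⁻¹⁴ s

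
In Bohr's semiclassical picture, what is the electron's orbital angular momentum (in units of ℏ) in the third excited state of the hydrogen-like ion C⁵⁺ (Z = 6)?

4

L_n = nℏ, so L/ℏ = n = 4.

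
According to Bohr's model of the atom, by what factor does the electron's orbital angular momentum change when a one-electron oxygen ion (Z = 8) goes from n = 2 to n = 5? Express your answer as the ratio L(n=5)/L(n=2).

L = nℏ depends only on n, so L ∝ n.
L(n=5)/L(n=2) = (5/2)^1 = 5/2

5/2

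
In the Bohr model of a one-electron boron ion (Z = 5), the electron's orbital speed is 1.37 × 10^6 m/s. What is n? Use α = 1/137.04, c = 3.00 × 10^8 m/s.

v_n = Zαc/n ⇒ n = Zαc/v = 5 × 0.00730 × 3.00 × 10^8 / 1.37 × 10^6 ≈ 7.99
n = 8

8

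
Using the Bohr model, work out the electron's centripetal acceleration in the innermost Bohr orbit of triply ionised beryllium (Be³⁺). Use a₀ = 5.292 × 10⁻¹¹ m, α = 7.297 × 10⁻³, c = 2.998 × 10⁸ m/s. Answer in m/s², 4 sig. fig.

r = n²a₀/Z = 1.323 × 10⁻¹¹ m, v = Zαc/n = 8.751 × 10⁶ m/s
a = v²/r = (8.751 × 10⁶)² / 1.323 × 10⁻¹¹ = 5.788 × 10²⁴ m/s²

5.788 × 10²⁴ m/s²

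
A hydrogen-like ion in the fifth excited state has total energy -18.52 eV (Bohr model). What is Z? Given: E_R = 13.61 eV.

7

E_n = −E_R Z²/n² ⇒ Z² = −E_n n²/E_R = 18.52 × 6² / 13.61 ≈ 48.99
Z = 7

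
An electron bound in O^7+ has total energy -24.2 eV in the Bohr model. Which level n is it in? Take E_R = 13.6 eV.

6

E_n = −E_R Z²/n² ⇒ n² = E_R Z²/(−E_n) = 13.6 × 8² / 24.2 ≈ 35.97
n = 6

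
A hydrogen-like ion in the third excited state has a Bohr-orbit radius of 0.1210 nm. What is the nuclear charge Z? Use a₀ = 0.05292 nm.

r_n = n²a₀/Z ⇒ Z = n²a₀/r = 4² × 0.05292 / 0.1210 ≈ 7.00
Z = 7

7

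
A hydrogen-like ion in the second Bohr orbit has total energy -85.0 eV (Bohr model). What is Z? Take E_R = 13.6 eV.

E_n = −E_R Z²/n² ⇒ Z² = −E_n n²/E_R = 85.0 × 2² / 13.6 ≈ 25.00
Z = 5

5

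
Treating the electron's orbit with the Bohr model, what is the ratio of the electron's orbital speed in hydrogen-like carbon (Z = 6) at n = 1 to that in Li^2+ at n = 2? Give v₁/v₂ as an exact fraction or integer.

4

v ∝ Z^1 · n^-1
v₁/v₂ = (6/3)^1 · (1/2)^-1 = 4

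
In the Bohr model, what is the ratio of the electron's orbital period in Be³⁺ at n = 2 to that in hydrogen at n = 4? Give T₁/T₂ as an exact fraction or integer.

T ∝ Z^-2 · n^3
T₁/T₂ = (4/1)^-2 · (2/4)^3 = 1/128

1/128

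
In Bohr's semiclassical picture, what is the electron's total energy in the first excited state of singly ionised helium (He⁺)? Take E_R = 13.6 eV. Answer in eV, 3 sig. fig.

E_n = −E_R·Z²/n² = −13.6 × 2²/2² = -13.6 eV

-13.6 eV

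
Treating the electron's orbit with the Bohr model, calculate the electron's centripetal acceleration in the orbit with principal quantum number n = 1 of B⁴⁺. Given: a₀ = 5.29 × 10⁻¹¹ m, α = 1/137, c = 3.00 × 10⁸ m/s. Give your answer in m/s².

1.13 × 10²⁵ m/s²

r = n²a₀/Z = 1.06 × 10⁻¹¹ m, v = Zαc/n = 1.09 × 10⁷ m/s
a = v²/r = (1.09 × 10⁷)² / 1.06 × 10⁻¹¹ = 1.13 × 10²⁵ m/s²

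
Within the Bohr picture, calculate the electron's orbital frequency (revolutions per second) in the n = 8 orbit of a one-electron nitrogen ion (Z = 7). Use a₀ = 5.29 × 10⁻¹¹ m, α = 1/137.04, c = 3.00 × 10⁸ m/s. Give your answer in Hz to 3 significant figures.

6.30 × 10¹⁴ Hz

r = n²a₀/Z = 4.84 × 10⁻¹⁰ m, v = Zαc/n = 1.92 × 10⁶ m/s
f = v/(2πr) = 6.30 × 10¹⁴ Hz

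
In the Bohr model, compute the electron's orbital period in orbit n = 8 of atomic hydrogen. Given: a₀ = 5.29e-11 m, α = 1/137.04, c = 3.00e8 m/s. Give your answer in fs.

r = n²a₀/Z = 8²·5.29e-11/1 = 3.39e-9 m
v = Zαc/n = 1·0.00730·3.00e8/8 = 2.74e5 m/s
T = 2πr/v = 7.77e-14 s = 77.7 fs

77.7 fs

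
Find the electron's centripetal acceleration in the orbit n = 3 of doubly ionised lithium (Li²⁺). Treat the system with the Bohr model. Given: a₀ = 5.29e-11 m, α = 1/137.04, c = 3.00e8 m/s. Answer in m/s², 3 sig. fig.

3.02e22 m/s²

r = n²a₀/Z = 1.59e-10 m, v = Zαc/n = 2.19e6 m/s
a = v²/r = (2.19e6)² / 1.59e-10 = 3.02e22 m/s²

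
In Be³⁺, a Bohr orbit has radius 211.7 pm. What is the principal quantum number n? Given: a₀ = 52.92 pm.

4

r_n = n²a₀/Z ⇒ n² = rZ/a₀ = 211.7 × 4 / 52.92 ≈ 16.00
n = 4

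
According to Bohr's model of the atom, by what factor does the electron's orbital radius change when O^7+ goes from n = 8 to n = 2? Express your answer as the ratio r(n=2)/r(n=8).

1/16

r ∝ Z^-1 · n^2; with Z fixed, r ∝ n^2.
r(n=2)/r(n=8) = (2/8)^2 = 1/16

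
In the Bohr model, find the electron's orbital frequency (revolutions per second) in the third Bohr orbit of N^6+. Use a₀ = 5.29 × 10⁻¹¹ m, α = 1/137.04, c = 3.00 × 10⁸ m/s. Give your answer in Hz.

r = n²a₀/Z = 6.80 × 10⁻¹¹ m, v = Zαc/n = 5.11 × 10⁶ m/s
f = v/(2πr) = 1.20 × 10¹⁶ Hz

1.20 × 10¹⁶ Hz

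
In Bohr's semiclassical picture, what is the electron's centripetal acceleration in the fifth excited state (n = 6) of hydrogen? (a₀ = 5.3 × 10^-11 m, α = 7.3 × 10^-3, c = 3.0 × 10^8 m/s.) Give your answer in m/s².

7.0 × 10^19 m/s²

r = n²a₀/Z = 1.9 × 10^-9 m, v = Zαc/n = 3.6 × 10^5 m/s
a = v²/r = (3.6 × 10^5)² / 1.9 × 10^-9 = 7.0 × 10^19 m/s²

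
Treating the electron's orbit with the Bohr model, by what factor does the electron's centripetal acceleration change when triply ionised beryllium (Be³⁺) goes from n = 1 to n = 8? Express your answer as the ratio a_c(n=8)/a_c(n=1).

1/4096

a_c ∝ Z^3 · n^-4; with Z fixed, a_c ∝ n^-4.
a_c(n=8)/a_c(n=1) = (8/1)^-4 = 1/4096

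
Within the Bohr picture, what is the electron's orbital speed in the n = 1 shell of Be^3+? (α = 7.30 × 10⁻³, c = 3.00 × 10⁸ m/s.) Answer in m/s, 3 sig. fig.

v_n = Zαc/n = 4 × 0.00730 × 3.00 × 10⁸ / 1
    = 8.76 × 10⁶ m/s

8.76 × 10⁶ m/s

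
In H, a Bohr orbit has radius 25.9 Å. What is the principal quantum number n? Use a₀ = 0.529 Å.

7

r_n = n²a₀/Z ⇒ n² = rZ/a₀ = 25.9 × 1 / 0.529 ≈ 48.96
n = 7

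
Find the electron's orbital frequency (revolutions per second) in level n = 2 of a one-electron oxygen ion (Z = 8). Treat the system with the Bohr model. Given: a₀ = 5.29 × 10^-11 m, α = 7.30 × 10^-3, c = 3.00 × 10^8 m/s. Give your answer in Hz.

r = n²a₀/Z = 2.65 × 10^-11 m, v = Zαc/n = 8.76 × 10^6 m/s
f = v/(2πr) = 5.27 × 10^16 Hz

5.27 × 10^16 Hz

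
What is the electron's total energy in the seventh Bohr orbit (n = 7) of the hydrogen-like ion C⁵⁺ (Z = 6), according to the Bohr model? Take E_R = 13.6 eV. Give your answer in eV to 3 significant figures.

-9.99 eV

E_n = −E_R·Z²/n² = −13.6 × 6²/7² = -9.99 eV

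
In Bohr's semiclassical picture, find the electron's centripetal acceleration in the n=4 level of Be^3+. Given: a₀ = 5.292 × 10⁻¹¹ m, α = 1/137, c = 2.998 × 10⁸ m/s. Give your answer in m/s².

r = n²a₀/Z = 2.117 × 10⁻¹⁰ m, v = Zαc/n = 2.188 × 10⁶ m/s
a = v²/r = (2.188 × 10⁶)² / 2.117 × 10⁻¹⁰ = 2.262 × 10²² m/s²

2.262 × 10²² m/s²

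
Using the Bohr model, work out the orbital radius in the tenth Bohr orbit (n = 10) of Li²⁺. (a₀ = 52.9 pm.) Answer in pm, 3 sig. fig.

1760 pm

r_n = n²a₀/Z = 10² × 52.9 / 3
    = 100 × 52.9 / 3 = 1760 pm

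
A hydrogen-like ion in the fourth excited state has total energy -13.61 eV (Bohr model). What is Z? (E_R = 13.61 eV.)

5

E_n = −E_R Z²/n² ⇒ Z² = −E_n n²/E_R = 13.61 × 5² / 13.61 ≈ 25.00
Z = 5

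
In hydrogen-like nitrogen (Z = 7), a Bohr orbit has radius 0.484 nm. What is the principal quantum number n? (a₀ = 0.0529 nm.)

r_n = n²a₀/Z ⇒ n² = rZ/a₀ = 0.484 × 7 / 0.0529 ≈ 64.05
n = 8

8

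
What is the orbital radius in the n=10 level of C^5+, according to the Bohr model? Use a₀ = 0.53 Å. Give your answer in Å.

8.8 Å

r_n = n²a₀/Z = 10² × 0.53 / 6
    = 100 × 0.53 / 6 = 8.8 Å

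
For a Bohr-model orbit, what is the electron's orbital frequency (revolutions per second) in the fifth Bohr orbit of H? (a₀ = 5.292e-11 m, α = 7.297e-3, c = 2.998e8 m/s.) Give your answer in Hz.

r = n²a₀/Z = 1.323e-9 m, v = Zαc/n = 4.375e5 m/s
f = v/(2πr) = 5.263e13 Hz

5.263e13 Hz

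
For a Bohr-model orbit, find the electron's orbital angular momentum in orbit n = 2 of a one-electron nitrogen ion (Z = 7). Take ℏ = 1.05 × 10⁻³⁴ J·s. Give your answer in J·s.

L_n = nℏ = 2 × 1.05 × 10⁻³⁴ = 2.10 × 10⁻³⁴ J·s

2.10 × 10⁻³⁴ J·s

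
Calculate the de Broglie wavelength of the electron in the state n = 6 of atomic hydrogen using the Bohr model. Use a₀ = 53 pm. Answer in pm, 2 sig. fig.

The Bohr quantisation condition is nλ = 2πr_n.
r_n = n²a₀/Z = 1900 pm
λ = 2πr_n/n = 2π·1900/6 = 2000 pm

2000 pm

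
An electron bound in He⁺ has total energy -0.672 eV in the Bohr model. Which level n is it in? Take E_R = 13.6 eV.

9

E_n = −E_R Z²/n² ⇒ n² = E_R Z²/(−E_n) = 13.6 × 2² / 0.672 ≈ 80.95
n = 9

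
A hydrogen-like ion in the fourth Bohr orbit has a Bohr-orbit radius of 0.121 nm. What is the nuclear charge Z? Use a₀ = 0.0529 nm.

r_n = n²a₀/Z ⇒ Z = n²a₀/r = 4² × 0.0529 / 0.121 ≈ 7.00
Z = 7

7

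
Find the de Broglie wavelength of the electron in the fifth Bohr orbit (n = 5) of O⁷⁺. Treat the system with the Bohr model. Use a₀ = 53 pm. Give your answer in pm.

The Bohr quantisation condition is nλ = 2πr_n.
r_n = n²a₀/Z = 170 pm
λ = 2πr_n/n = 2π·170/5 = 210 pm

210 pm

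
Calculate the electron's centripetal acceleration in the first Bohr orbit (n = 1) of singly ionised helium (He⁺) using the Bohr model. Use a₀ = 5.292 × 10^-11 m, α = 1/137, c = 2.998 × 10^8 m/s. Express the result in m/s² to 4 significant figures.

7.239 × 10^23 m/s²

r = n²a₀/Z = 2.646 × 10^-11 m, v = Zαc/n = 4.377 × 10^6 m/s
a = v²/r = (4.377 × 10^6)² / 2.646 × 10^-11 = 7.239 × 10^23 m/s²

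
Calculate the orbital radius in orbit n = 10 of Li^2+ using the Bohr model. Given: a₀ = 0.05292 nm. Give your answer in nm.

r_n = n²a₀/Z = 10² × 0.05292 / 3
    = 100 × 0.05292 / 3 = 1.764 nm

1.764 nm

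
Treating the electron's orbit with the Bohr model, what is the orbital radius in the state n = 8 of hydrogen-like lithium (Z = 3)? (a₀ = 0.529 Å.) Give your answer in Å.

11.3 Å

r_n = n²a₀/Z = 8² × 0.529 / 3
    = 64 × 0.529 / 3 = 11.3 Å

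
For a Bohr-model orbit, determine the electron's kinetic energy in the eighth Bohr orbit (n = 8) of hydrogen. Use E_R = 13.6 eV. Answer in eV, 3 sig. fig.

For a Coulomb orbit the virial theorem gives K = −E_n.
E_n = −E_R·Z²/n², so K = E_R·Z²/n² = 13.6 × 1²/8² = 0.212 eV

0.212 eV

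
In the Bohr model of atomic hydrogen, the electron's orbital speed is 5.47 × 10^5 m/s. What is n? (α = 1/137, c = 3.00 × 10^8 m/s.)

4

v_n = Zαc/n ⇒ n = Zαc/v = 1 × 0.00730 × 3.00 × 10^8 / 5.47 × 10^5 ≈ 4.00
n = 4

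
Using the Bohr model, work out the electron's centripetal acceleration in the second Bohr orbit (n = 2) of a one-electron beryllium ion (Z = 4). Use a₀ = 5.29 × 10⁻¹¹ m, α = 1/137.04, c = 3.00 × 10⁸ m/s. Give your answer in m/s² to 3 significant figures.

r = n²a₀/Z = 5.29 × 10⁻¹¹ m, v = Zαc/n = 4.38 × 10⁶ m/s
a = v²/r = (4.38 × 10⁶)² / 5.29 × 10⁻¹¹ = 3.62 × 10²³ m/s²

3.62 × 10²³ m/s²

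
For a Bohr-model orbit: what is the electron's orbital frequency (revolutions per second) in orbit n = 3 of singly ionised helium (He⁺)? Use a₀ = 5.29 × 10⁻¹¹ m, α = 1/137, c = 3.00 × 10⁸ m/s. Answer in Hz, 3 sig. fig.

9.76 × 10¹⁴ Hz

r = n²a₀/Z = 2.38 × 10⁻¹⁰ m, v = Zαc/n = 1.46 × 10⁶ m/s
f = v/(2πr) = 9.76 × 10¹⁴ Hz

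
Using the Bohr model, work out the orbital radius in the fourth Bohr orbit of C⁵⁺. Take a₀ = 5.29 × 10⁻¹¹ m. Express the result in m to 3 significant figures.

1.41 × 10⁻¹⁰ m

r_n = n²a₀/Z = 4² × 5.29 × 10⁻¹¹ / 6
    = 16 × 5.29 × 10⁻¹¹ / 6 = 1.41 × 10⁻¹⁰ m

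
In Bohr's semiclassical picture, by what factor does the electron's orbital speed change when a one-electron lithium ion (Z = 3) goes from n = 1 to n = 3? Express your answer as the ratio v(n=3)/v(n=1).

v ∝ Z^1 · n^-1; with Z fixed, v ∝ n^-1.
v(n=3)/v(n=1) = (3/1)^-1 = 1/3

1/3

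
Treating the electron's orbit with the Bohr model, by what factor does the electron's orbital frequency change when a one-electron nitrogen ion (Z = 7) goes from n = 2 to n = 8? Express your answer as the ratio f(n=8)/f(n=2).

f ∝ Z^2 · n^-3; with Z fixed, f ∝ n^-3.
f(n=8)/f(n=2) = (8/2)^-3 = 1/64

1/64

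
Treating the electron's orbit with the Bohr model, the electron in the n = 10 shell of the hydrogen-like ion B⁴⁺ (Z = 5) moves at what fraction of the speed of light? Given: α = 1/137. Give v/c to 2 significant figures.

v_n = Zαc/n, so v/c = Zα/n = 5 × 0.0073 / 10 = 0.0036

0.0036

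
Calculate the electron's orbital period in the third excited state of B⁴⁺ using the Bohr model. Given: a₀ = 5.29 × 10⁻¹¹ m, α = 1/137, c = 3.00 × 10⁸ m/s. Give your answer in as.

389 as

r = n²a₀/Z = 4²·5.29 × 10⁻¹¹/5 = 1.69 × 10⁻¹⁰ m
v = Zαc/n = 5·0.00730·3.00 × 10⁸/4 = 2.74 × 10⁶ m/s
T = 2πr/v = 3.89 × 10⁻¹⁶ s = 389 as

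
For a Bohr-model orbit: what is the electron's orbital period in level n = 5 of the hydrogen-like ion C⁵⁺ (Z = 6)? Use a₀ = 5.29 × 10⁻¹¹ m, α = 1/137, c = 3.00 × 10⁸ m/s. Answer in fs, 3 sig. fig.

0.527 fs

r = n²a₀/Z = 5²·5.29 × 10⁻¹¹/6 = 2.20 × 10⁻¹⁰ m
v = Zαc/n = 6·0.00730·3.00 × 10⁸/5 = 2.63 × 10⁶ m/s
T = 2πr/v = 5.27 × 10⁻¹⁶ s = 0.527 fs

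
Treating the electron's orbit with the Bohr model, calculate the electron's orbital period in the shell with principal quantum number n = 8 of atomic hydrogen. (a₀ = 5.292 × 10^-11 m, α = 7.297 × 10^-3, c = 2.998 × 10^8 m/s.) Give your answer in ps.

r = n²a₀/Z = 8²·5.292 × 10^-11/1 = 3.387 × 10^-9 m
v = Zαc/n = 1·0.007297·2.998 × 10^8/8 = 2.735 × 10^5 m/s
T = 2πr/v = 7.782 × 10^-14 s = 0.07782 ps

0.07782 ps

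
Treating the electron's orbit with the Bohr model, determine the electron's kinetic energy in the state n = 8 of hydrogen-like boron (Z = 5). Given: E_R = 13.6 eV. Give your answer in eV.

For a Coulomb orbit the virial theorem gives K = −E_n.
E_n = −E_R·Z²/n², so K = E_R·Z²/n² = 13.6 × 5²/8² = 5.31 eV

5.31 eV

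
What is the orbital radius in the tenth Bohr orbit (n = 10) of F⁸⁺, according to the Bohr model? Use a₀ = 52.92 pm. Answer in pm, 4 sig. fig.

r_n = n²a₀/Z = 10² × 52.92 / 9
    = 100 × 52.92 / 9 = 588.0 pm

588.0 pm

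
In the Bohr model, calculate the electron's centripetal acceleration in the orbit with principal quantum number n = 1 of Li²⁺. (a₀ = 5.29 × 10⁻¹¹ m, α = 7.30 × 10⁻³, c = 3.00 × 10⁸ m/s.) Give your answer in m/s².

2.45 × 10²⁴ m/s²

r = n²a₀/Z = 1.76 × 10⁻¹¹ m, v = Zαc/n = 6.57 × 10⁶ m/s
a = v²/r = (6.57 × 10⁶)² / 1.76 × 10⁻¹¹ = 2.45 × 10²⁴ m/s²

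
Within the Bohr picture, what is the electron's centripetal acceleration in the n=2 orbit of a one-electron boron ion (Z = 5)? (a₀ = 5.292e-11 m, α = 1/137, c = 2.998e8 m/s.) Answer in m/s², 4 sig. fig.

7.070e23 m/s²

r = n²a₀/Z = 4.234e-11 m, v = Zαc/n = 5.471e6 m/s
a = v²/r = (5.471e6)² / 4.234e-11 = 7.070e23 m/s²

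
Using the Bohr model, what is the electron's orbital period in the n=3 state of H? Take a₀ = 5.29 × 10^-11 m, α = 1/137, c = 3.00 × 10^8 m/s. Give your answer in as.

r = n²a₀/Z = 3²·5.29 × 10^-11/1 = 4.76 × 10^-10 m
v = Zαc/n = 1·0.00730·3.00 × 10^8/3 = 7.30 × 10^5 m/s
T = 2πr/v = 4.10 × 10^-15 s = 4100 as

4100 as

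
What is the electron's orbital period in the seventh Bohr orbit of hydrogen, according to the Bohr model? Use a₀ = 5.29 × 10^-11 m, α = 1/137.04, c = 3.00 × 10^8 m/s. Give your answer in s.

r = n²a₀/Z = 7²·5.29 × 10^-11/1 = 2.59 × 10^-9 m
v = Zαc/n = 1·0.00730·3.00 × 10^8/7 = 3.13 × 10^5 m/s
T = 2πr/v = 5.21 × 10^-14 s

5.21 × 10^-14 s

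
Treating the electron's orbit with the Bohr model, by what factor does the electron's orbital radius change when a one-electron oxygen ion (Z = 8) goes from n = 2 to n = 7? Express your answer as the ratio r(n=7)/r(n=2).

49/4

r ∝ Z^-1 · n^2; with Z fixed, r ∝ n^2.
r(n=7)/r(n=2) = (7/2)^2 = 49/4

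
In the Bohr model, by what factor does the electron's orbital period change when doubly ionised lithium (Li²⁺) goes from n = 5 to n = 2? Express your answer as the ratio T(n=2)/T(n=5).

T ∝ Z^-2 · n^3; with Z fixed, T ∝ n^3.
T(n=2)/T(n=5) = (2/5)^3 = 8/125

8/125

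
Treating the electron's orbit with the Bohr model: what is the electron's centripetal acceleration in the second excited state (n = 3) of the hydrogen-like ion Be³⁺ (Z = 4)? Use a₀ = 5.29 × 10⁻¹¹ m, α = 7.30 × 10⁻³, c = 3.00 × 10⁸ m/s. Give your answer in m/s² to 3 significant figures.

7.16 × 10²² m/s²

r = n²a₀/Z = 1.19 × 10⁻¹⁰ m, v = Zαc/n = 2.92 × 10⁶ m/s
a = v²/r = (2.92 × 10⁶)² / 1.19 × 10⁻¹⁰ = 7.16 × 10²² m/s²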